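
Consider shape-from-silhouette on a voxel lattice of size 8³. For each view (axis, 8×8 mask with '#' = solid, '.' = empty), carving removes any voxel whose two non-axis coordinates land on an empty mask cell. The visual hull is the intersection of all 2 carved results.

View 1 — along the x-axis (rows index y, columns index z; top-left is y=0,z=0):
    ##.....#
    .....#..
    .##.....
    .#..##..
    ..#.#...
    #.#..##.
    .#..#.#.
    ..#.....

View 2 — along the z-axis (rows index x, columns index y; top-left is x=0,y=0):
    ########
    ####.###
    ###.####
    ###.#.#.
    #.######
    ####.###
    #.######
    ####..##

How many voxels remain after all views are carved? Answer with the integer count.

initial block: 8^3 = 512
V1 x: intersect with YZ mask (19 set) -- 152 left
V2 z: intersect with XY mask (54 set) -- 129 left

voxel count = 129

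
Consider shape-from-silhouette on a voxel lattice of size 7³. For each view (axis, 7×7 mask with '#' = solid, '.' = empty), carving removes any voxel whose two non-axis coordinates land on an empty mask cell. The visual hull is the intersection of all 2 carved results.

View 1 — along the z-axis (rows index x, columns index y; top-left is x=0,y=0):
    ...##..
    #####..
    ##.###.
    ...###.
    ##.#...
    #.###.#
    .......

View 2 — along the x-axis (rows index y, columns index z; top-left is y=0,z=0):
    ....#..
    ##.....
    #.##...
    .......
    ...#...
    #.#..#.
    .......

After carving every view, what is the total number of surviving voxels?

voxel count = 27

initial block: 7^3 = 343
after view 1 [z-axis, 23 of 49 cells solid] → remaining = 161
after view 2 [x-axis, 10 of 49 cells solid] → remaining = 27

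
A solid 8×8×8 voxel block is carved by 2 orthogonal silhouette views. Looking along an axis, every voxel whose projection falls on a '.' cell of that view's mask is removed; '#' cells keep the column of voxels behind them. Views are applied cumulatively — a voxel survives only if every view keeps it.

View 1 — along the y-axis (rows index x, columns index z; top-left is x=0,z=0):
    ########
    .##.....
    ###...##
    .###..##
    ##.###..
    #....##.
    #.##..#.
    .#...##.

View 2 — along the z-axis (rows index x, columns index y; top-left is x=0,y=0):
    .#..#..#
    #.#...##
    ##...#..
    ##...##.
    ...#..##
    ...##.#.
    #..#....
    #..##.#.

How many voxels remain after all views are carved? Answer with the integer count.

before carving: 512 voxels (8×8×8)
step 1: project along y, AND mask (35/64) → |grid| = 280
step 2: project along z, AND mask (26/64) → |grid| = 111

|visual hull| = 111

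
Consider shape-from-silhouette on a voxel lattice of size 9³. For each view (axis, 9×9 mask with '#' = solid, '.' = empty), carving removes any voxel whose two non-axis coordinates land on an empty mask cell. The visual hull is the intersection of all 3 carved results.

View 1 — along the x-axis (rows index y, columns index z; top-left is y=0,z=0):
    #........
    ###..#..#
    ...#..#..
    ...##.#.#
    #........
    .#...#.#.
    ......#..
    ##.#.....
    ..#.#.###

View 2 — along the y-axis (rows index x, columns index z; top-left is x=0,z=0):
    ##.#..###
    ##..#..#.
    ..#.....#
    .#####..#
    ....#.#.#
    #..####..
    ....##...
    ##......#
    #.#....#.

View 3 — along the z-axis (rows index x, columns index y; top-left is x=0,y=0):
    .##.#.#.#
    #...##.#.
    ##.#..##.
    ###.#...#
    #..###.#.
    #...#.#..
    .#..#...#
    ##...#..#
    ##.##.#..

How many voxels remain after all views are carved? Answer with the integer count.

|visual hull| = 45

initial block: 9^3 = 729
step 1: project along x, AND mask (25/81) → |grid| = 225
step 2: project along y, AND mask (34/81) → |grid| = 96
step 3: project along z, AND mask (39/81) → |grid| = 45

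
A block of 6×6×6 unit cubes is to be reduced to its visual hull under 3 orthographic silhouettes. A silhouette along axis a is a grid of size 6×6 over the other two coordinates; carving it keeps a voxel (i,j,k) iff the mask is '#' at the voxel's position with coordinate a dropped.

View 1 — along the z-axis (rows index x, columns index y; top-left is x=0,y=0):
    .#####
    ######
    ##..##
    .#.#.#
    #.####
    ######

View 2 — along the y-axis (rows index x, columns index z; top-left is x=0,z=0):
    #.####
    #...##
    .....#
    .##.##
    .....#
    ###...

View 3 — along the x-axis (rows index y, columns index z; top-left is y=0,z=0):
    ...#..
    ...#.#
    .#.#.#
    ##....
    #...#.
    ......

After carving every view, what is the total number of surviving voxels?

voxel count = 20

before carving: 216 voxels (6×6×6)
step 1: project along z, AND mask (29/36) → |grid| = 174
step 2: project along y, AND mask (17/36) → |grid| = 82
step 3: project along x, AND mask (10/36) → |grid| = 20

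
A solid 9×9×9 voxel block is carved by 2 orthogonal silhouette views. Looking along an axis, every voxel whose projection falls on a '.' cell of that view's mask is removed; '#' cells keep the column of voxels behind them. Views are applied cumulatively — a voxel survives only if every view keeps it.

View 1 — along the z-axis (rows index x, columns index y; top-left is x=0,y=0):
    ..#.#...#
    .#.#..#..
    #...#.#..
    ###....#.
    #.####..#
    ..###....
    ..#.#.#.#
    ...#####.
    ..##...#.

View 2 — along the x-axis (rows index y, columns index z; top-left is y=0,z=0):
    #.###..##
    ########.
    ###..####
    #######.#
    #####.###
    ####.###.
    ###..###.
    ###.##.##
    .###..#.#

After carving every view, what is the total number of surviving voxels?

start: 9×9×9 = 729 voxels
step 1: project along z, AND mask (34/81) → |grid| = 306
step 2: project along x, AND mask (62/81) → |grid| = 238

238 voxels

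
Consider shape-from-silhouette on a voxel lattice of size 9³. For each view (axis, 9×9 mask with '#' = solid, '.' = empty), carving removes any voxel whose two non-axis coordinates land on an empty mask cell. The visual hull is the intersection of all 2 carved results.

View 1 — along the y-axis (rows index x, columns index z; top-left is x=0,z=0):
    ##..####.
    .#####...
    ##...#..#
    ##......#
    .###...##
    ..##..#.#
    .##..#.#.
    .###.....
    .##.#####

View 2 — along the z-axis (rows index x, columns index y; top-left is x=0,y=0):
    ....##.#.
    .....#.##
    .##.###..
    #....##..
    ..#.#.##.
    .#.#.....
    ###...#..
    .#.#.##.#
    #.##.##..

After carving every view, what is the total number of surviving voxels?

remaining voxels: 156

full grid |V| = 729
after view 1 [y-axis, 41 of 81 cells solid] → remaining = 369
after view 2 [z-axis, 34 of 81 cells solid] → remaining = 156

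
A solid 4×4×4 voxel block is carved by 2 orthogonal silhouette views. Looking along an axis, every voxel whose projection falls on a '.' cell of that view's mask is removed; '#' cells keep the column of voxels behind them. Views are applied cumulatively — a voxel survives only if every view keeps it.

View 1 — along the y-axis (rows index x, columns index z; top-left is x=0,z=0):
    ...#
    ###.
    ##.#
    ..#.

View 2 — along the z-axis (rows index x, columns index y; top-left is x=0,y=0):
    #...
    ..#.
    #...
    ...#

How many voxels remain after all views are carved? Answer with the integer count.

full grid |V| = 64
[1] y-view keeps 8 columns → grid now 32
[2] z-view keeps 4 columns → grid now 8

voxel count = 8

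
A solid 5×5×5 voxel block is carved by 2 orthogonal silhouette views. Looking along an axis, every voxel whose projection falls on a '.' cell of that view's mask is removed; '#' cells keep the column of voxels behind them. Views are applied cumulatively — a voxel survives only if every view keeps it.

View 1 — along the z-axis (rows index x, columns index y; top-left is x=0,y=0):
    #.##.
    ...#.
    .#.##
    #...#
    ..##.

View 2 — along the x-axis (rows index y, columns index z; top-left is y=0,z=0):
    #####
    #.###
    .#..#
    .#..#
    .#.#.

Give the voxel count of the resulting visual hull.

start: 5×5×5 = 125 voxels
  1. axis=2 (XY plane), |mask|=11  ⇒  voxels=55
  2. axis=0 (YZ plane), |mask|=15  ⇒  voxels=30

|visual hull| = 30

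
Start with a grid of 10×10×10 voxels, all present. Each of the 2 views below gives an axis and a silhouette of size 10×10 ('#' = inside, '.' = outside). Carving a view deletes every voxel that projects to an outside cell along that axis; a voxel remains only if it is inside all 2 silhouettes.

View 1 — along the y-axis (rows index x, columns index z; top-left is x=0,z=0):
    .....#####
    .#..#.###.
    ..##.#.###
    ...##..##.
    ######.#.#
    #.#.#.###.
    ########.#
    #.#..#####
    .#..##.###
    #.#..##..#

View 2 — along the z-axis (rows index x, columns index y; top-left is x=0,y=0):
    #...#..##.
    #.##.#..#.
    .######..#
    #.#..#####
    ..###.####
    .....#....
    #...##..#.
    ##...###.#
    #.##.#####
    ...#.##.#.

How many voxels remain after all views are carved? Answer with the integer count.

full grid |V| = 1000
V1 y: intersect with XZ mask (61 set) -- 610 left
V2 z: intersect with XY mask (53 set) -- 323 left

|visual hull| = 323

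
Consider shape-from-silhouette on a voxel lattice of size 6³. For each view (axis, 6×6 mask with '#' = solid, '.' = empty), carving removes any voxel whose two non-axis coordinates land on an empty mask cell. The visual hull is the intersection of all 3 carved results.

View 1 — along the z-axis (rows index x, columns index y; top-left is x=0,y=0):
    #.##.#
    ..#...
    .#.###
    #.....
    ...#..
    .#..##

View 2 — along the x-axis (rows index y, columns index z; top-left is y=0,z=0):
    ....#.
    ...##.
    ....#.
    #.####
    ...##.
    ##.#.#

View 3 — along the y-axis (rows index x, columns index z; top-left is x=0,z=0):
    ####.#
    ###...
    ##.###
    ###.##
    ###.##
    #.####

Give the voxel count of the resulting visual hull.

voxel count = 32

initial block: 6^3 = 216
carve view 1 (along z, XY-mask fill 14/36): 84 voxels remain
carve view 2 (along x, YZ-mask fill 15/36): 39 voxels remain
carve view 3 (along y, XZ-mask fill 28/36): 32 voxels remain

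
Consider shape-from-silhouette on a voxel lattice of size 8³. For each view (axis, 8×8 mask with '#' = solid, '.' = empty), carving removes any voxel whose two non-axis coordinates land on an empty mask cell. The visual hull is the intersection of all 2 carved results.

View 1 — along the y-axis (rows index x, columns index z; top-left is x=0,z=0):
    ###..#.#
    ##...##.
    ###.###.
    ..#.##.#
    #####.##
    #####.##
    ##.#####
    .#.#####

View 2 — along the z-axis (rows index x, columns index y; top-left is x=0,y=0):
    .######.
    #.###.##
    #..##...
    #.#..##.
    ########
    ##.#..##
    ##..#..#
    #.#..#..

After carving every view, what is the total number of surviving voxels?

|visual hull| = 225

start: 8×8×8 = 512 voxels
carve view 1 (along y, XZ-mask fill 46/64): 368 voxels remain
carve view 2 (along z, XY-mask fill 39/64): 225 voxels remain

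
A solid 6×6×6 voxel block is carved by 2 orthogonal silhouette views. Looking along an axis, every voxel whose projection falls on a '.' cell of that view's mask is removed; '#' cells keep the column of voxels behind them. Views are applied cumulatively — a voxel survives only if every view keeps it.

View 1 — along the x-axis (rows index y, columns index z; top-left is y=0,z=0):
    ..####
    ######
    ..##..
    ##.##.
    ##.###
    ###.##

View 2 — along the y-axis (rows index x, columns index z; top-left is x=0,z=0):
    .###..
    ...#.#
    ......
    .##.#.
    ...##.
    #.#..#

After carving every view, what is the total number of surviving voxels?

voxel count = 57

before carving: 216 voxels (6×6×6)
V1 x: intersect with YZ mask (26 set) -- 156 left
V2 y: intersect with XZ mask (13 set) -- 57 left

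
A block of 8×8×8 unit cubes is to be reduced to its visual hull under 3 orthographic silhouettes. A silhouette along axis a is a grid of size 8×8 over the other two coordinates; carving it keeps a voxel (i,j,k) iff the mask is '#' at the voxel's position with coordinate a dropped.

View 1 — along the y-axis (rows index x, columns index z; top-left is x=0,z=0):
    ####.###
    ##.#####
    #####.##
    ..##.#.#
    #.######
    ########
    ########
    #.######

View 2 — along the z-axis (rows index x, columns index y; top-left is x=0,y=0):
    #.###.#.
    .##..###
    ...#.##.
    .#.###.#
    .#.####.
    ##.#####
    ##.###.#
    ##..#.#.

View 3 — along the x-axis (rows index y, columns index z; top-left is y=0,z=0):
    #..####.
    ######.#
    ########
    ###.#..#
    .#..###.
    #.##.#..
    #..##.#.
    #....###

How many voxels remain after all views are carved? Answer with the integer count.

remaining voxels: 170

start: 8×8×8 = 512 voxels
step 1: project along y, AND mask (55/64) → |grid| = 440
step 2: project along z, AND mask (40/64) → |grid| = 278
step 3: project along x, AND mask (41/64) → |grid| = 170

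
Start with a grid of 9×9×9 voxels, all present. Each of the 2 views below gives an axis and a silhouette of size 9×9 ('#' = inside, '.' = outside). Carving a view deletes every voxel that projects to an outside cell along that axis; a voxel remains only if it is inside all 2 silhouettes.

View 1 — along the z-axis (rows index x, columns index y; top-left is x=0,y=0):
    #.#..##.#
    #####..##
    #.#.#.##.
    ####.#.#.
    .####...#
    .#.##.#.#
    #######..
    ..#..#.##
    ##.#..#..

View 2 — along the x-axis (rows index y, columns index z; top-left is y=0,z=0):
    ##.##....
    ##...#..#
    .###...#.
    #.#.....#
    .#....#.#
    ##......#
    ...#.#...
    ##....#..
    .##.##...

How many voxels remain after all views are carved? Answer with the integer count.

full grid |V| = 729
  1. axis=2 (XY plane), |mask|=48  ⇒  voxels=432
  2. axis=0 (YZ plane), |mask|=30  ⇒  voxels=163

|visual hull| = 163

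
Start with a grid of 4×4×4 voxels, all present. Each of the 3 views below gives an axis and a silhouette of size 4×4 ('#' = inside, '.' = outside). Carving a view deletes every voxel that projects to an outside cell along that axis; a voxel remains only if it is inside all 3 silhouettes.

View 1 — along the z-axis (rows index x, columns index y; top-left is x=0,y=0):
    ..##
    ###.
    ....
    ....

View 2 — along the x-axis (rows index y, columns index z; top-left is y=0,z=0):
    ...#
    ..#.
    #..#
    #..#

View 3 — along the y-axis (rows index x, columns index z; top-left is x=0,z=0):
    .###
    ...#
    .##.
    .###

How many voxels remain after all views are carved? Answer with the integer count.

full grid |V| = 64
[1] z-view keeps 5 columns → grid now 20
[2] x-view keeps 6 columns → grid now 8
[3] y-view keeps 9 columns → grid now 4

4 voxels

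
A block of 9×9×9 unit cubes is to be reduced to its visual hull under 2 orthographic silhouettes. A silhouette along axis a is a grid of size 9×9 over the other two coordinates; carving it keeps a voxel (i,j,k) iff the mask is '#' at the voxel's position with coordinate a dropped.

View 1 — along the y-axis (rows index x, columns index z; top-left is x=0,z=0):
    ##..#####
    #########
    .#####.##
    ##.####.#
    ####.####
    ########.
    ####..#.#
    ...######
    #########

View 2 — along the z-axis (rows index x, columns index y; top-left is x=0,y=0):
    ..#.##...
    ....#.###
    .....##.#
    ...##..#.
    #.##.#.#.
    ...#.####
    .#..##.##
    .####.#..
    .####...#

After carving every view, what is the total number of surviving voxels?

initial block: 9^3 = 729
[1] y-view keeps 67 columns → grid now 603
[2] z-view keeps 38 columns → grid now 284

284 voxels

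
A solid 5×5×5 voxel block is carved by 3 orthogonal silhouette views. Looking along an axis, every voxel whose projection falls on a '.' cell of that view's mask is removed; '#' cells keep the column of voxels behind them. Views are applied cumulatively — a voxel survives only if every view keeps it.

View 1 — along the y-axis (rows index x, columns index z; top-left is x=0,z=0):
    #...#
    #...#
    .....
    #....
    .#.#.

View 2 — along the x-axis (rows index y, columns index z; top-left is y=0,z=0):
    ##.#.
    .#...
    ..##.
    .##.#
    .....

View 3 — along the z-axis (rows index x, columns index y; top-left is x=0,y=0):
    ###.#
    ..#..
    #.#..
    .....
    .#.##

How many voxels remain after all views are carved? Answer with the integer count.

|visual hull| = 3

before carving: 125 voxels (5×5×5)
carve view 1 (along y, XZ-mask fill 7/25): 35 voxels remain
carve view 2 (along x, YZ-mask fill 9/25): 10 voxels remain
carve view 3 (along z, XY-mask fill 10/25): 3 voxels remain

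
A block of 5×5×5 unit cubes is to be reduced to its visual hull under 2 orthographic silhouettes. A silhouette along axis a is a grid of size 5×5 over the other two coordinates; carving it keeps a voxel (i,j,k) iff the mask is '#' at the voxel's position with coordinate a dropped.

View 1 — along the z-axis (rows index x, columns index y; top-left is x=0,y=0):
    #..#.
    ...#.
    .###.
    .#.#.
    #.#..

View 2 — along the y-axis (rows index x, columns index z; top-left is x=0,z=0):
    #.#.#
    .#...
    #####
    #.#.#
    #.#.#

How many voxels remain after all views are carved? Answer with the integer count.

initial block: 5^3 = 125
carve view 1 (along z, XY-mask fill 10/25): 50 voxels remain
carve view 2 (along y, XZ-mask fill 15/25): 34 voxels remain

voxel count = 34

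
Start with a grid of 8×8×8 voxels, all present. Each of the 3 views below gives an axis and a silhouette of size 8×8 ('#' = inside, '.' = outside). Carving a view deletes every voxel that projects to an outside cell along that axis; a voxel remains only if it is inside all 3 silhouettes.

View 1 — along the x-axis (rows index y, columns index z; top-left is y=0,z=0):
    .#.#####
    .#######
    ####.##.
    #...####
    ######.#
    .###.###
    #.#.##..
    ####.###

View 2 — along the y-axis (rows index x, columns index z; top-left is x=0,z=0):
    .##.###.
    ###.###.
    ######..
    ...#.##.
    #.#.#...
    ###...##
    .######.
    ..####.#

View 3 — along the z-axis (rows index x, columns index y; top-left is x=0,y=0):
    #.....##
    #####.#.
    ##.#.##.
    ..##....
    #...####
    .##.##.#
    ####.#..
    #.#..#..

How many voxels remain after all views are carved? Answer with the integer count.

voxel count = 129

before carving: 512 voxels (8×8×8)
step 1: project along x, AND mask (48/64) → |grid| = 384
step 2: project along y, AND mask (39/64) → |grid| = 236
step 3: project along z, AND mask (34/64) → |grid| = 129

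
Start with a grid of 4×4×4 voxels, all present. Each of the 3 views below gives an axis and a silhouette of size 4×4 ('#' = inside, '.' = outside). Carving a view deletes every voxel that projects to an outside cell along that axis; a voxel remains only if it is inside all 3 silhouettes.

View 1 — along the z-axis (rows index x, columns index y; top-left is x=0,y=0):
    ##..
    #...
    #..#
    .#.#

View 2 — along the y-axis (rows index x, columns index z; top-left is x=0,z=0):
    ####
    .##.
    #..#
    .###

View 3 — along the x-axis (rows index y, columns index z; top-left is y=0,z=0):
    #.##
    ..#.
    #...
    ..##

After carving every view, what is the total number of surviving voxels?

before carving: 64 voxels (4×4×4)
  1. axis=2 (XY plane), |mask|=7  ⇒  voxels=28
  2. axis=1 (XZ plane), |mask|=11  ⇒  voxels=20
  3. axis=0 (YZ plane), |mask|=7  ⇒  voxels=11

voxel count = 11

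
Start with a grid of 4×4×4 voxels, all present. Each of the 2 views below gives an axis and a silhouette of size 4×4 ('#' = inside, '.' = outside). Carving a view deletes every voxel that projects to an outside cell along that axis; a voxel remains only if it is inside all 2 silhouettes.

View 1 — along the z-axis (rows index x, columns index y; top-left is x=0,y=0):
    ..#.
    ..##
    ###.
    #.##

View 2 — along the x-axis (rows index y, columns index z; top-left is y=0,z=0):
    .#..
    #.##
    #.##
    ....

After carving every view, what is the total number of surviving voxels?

|visual hull| = 17

full grid |V| = 64
  1. axis=2 (XY plane), |mask|=9  ⇒  voxels=36
  2. axis=0 (YZ plane), |mask|=7  ⇒  voxels=17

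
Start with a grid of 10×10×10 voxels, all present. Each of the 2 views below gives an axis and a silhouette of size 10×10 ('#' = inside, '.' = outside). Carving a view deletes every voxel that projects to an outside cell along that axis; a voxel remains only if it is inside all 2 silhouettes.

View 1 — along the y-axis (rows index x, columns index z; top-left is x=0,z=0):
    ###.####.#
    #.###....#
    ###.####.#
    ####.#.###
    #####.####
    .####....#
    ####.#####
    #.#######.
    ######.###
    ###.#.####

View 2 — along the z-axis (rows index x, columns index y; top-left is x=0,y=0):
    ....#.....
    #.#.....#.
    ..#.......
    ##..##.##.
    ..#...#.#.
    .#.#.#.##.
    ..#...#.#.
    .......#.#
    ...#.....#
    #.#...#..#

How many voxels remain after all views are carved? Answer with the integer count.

|visual hull| = 224

start: 10×10×10 = 1000 voxels
  1. axis=1 (XZ plane), |mask|=77  ⇒  voxels=770
  2. axis=2 (XY plane), |mask|=30  ⇒  voxels=224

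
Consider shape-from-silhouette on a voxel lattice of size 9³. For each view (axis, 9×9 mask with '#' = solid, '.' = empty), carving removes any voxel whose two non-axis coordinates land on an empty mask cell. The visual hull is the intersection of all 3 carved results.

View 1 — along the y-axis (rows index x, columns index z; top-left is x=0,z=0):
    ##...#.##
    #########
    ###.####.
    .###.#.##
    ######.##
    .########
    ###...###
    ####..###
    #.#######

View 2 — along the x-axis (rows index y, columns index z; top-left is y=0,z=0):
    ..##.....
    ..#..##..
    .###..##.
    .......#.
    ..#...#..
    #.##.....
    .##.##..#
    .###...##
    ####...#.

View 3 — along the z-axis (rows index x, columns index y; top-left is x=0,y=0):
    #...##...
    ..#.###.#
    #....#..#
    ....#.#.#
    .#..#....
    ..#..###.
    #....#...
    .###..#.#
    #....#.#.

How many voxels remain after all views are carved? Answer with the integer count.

remaining voxels: 85

before carving: 729 voxels (9×9×9)
V1 y: intersect with XZ mask (64 set) -- 576 left
V2 x: intersect with YZ mask (31 set) -- 229 left
V3 z: intersect with XY mask (30 set) -- 85 left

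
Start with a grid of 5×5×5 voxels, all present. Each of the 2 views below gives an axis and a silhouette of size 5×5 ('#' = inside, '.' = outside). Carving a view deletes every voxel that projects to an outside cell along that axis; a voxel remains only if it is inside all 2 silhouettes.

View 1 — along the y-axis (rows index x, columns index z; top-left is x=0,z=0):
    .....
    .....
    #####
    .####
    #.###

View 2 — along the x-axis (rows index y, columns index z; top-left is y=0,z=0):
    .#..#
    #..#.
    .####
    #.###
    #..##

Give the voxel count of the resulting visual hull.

before carving: 125 voxels (5×5×5)
[1] y-view keeps 13 columns → grid now 65
[2] x-view keeps 15 columns → grid now 40

voxel count = 40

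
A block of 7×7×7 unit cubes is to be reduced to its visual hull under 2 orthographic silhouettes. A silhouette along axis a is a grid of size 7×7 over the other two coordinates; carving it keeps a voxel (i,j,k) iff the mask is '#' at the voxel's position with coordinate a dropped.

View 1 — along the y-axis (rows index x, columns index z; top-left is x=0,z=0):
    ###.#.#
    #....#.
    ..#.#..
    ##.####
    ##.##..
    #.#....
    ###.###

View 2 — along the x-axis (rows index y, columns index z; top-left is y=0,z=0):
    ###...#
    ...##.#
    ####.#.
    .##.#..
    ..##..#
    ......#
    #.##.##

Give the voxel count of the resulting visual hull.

|visual hull| = 89

before carving: 343 voxels (7×7×7)
[1] y-view keeps 27 columns → grid now 189
[2] x-view keeps 24 columns → grid now 89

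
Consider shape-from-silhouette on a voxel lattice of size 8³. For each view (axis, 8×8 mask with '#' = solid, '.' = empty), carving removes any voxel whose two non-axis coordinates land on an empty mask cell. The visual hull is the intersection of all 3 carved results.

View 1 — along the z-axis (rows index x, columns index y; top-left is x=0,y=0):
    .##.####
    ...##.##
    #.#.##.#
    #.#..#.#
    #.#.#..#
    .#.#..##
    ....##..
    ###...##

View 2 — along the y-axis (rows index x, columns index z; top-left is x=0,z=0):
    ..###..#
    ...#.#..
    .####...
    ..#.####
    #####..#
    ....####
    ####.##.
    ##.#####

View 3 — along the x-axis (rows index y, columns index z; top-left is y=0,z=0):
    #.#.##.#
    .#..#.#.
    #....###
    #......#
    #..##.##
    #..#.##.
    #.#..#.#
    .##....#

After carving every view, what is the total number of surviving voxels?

before carving: 512 voxels (8×8×8)
carve view 1 (along z, XY-mask fill 34/64): 272 voxels remain
carve view 2 (along y, XZ-mask fill 38/64): 159 voxels remain
carve view 3 (along x, YZ-mask fill 30/64): 72 voxels remain

remaining voxels: 72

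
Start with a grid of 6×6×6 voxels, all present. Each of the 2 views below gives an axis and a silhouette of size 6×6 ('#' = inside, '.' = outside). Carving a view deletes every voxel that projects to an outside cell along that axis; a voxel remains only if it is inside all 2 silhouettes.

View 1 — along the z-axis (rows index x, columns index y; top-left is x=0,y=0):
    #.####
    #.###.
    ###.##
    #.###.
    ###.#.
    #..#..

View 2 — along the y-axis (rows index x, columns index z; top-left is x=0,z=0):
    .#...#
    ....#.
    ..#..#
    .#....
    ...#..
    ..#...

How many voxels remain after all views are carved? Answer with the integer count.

start: 6×6×6 = 216 voxels
V1 z: intersect with XY mask (24 set) -- 144 left
V2 y: intersect with XZ mask (8 set) -- 34 left

|visual hull| = 34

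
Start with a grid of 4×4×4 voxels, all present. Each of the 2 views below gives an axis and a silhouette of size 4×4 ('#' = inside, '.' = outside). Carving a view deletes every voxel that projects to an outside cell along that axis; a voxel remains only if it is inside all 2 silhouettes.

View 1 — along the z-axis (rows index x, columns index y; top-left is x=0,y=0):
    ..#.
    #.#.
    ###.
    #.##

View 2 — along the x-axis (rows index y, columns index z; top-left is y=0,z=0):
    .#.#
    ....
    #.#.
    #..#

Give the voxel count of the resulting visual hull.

start: 4×4×4 = 64 voxels
V1 z: intersect with XY mask (9 set) -- 36 left
V2 x: intersect with YZ mask (6 set) -- 16 left

16 voxels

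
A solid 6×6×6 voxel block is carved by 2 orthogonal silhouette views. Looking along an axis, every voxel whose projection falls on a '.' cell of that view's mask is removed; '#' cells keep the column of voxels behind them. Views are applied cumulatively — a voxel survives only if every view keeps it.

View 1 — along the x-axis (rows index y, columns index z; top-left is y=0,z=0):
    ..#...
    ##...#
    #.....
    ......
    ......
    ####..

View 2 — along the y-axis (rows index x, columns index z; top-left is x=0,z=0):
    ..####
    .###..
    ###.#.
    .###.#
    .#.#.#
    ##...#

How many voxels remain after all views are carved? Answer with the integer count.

|visual hull| = 32

start: 6×6×6 = 216 voxels
V1 x: intersect with YZ mask (9 set) -- 54 left
V2 y: intersect with XZ mask (21 set) -- 32 left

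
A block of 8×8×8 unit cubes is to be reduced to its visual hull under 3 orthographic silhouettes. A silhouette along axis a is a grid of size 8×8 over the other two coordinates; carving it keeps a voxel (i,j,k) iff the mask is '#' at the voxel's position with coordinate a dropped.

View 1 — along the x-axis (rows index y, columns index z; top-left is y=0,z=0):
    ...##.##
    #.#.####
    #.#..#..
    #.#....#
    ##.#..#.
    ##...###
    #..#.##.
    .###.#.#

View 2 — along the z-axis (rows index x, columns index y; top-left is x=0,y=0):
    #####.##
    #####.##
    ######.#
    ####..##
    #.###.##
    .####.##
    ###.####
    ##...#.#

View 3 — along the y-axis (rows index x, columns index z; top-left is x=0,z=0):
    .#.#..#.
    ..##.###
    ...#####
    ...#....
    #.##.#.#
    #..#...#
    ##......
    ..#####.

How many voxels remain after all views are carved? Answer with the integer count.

before carving: 512 voxels (8×8×8)
step 1: project along x, AND mask (34/64) → |grid| = 272
step 2: project along z, AND mask (50/64) → |grid| = 212
step 3: project along y, AND mask (29/64) → |grid| = 99

|visual hull| = 99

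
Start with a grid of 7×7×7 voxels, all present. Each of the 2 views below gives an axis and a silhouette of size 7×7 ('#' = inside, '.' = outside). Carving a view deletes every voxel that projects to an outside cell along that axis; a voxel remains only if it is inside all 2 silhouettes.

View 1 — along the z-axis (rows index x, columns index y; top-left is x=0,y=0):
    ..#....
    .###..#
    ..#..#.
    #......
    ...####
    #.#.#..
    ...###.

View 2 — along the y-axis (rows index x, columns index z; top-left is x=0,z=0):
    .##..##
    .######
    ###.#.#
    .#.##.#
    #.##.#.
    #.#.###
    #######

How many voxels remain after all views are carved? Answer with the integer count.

full grid |V| = 343
step 1: project along z, AND mask (18/49) → |grid| = 126
step 2: project along y, AND mask (35/49) → |grid| = 94

remaining voxels: 94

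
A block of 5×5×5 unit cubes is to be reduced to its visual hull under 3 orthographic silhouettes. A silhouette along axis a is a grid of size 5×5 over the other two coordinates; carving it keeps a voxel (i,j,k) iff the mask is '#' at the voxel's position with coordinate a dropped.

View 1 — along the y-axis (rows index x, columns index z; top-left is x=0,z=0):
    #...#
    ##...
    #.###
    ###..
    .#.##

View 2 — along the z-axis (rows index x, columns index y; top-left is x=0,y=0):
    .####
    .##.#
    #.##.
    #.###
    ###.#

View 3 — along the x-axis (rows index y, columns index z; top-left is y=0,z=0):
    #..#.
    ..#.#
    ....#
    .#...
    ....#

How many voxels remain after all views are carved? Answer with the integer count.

12 voxels

initial block: 5^3 = 125
V1 y: intersect with XZ mask (14 set) -- 70 left
V2 z: intersect with XY mask (18 set) -- 50 left
V3 x: intersect with YZ mask (7 set) -- 12 left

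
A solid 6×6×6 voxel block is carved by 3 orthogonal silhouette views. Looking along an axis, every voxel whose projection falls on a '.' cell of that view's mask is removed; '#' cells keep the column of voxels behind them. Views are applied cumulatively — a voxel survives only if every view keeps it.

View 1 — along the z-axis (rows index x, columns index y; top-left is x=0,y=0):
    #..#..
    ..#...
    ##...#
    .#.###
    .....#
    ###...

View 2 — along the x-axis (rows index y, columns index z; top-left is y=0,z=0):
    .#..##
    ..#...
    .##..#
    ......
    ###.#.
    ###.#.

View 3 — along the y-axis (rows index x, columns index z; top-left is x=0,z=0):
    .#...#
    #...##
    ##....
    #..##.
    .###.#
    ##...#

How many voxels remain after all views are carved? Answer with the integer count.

before carving: 216 voxels (6×6×6)
step 1: project along z, AND mask (14/36) → |grid| = 84
step 2: project along x, AND mask (15/36) → |grid| = 34
step 3: project along y, AND mask (17/36) → |grid| = 16

remaining voxels: 16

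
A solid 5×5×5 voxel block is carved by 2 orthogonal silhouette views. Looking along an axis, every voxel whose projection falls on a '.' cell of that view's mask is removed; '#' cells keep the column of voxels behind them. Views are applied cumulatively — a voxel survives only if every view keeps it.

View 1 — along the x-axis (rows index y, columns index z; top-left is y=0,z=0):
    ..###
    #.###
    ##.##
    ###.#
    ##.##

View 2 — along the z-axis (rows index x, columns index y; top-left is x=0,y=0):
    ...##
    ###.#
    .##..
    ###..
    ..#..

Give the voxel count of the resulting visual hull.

start: 5×5×5 = 125 voxels
after view 1 [x-axis, 19 of 25 cells solid] → remaining = 95
after view 2 [z-axis, 12 of 25 cells solid] → remaining = 46

|visual hull| = 46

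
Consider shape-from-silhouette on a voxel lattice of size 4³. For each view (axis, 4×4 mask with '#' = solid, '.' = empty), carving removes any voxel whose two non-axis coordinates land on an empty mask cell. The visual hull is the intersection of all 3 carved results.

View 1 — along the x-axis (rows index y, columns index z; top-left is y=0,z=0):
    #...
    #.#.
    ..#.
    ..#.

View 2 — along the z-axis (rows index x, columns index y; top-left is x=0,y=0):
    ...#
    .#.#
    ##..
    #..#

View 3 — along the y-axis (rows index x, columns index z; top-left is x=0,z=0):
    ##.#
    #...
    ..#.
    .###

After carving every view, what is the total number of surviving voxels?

before carving: 64 voxels (4×4×4)
V1 x: intersect with YZ mask (5 set) -- 20 left
V2 z: intersect with XY mask (7 set) -- 9 left
V3 y: intersect with XZ mask (8 set) -- 3 left

3 voxels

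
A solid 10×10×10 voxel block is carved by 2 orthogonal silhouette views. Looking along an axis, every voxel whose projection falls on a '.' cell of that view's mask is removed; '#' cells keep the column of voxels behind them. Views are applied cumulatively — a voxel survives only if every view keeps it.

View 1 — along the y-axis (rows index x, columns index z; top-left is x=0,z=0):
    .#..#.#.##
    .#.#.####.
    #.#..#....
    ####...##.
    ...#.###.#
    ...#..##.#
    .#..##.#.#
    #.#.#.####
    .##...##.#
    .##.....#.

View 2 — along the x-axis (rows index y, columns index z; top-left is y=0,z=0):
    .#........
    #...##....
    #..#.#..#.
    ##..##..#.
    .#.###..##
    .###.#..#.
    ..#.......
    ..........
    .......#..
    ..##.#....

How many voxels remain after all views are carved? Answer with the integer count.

130 voxels

before carving: 1000 voxels (10×10×10)
after view 1 [y-axis, 49 of 100 cells solid] → remaining = 490
after view 2 [x-axis, 29 of 100 cells solid] → remaining = 130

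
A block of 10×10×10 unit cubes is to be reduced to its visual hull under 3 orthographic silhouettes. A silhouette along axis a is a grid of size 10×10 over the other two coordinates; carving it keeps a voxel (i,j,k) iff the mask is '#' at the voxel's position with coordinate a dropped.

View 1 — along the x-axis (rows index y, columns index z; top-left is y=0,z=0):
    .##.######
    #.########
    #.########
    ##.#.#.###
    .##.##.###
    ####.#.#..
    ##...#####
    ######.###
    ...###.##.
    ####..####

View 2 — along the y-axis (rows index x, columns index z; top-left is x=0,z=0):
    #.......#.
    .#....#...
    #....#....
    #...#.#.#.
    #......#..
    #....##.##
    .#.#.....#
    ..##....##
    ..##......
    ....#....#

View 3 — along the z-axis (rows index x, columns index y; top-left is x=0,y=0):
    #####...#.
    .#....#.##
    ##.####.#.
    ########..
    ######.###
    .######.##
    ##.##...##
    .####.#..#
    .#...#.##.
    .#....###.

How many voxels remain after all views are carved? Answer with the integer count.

before carving: 1000 voxels (10×10×10)
step 1: project along x, AND mask (75/100) → |grid| = 750
step 2: project along y, AND mask (28/100) → |grid| = 207
step 3: project along z, AND mask (62/100) → |grid| = 138

138 voxels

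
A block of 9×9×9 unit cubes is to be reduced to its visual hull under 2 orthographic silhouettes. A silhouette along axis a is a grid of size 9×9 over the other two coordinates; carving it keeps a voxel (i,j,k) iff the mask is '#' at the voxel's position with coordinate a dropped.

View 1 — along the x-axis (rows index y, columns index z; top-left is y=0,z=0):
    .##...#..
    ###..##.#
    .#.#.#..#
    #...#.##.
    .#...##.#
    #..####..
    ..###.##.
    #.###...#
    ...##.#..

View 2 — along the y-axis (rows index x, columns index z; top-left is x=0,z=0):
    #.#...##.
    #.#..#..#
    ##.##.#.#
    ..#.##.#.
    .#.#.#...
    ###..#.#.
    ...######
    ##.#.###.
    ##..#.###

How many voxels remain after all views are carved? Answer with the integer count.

voxel count = 187

start: 9×9×9 = 729 voxels
step 1: project along x, AND mask (39/81) → |grid| = 351
step 2: project along y, AND mask (44/81) → |grid| = 187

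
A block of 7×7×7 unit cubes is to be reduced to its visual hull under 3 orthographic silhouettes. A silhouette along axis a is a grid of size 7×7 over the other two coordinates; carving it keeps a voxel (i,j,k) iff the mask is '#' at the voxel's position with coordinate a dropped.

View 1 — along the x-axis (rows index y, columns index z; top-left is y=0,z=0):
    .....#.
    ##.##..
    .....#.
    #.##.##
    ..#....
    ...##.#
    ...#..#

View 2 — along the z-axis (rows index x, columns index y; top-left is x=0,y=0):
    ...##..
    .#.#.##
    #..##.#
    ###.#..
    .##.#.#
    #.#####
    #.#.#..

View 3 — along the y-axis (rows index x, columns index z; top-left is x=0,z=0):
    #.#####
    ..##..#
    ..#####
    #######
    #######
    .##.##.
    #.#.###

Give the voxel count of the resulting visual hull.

full grid |V| = 343
carve view 1 (along x, YZ-mask fill 17/49): 119 voxels remain
carve view 2 (along z, XY-mask fill 27/49): 60 voxels remain
carve view 3 (along y, XZ-mask fill 37/49): 46 voxels remain

|visual hull| = 46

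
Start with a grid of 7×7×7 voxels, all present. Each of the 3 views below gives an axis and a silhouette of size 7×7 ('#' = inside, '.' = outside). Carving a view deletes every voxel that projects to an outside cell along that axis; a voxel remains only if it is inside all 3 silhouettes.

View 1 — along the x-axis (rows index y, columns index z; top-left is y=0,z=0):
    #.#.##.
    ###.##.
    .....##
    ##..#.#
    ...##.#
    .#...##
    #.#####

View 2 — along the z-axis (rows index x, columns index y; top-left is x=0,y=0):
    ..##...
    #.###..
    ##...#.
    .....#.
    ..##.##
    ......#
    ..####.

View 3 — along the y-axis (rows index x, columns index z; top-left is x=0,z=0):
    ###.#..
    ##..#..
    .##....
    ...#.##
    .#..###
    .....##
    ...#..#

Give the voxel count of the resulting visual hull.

remaining voxels: 33

start: 7×7×7 = 343 voxels
carve view 1 (along x, YZ-mask fill 27/49): 189 voxels remain
carve view 2 (along z, XY-mask fill 19/49): 67 voxels remain
carve view 3 (along y, XZ-mask fill 20/49): 33 voxels remain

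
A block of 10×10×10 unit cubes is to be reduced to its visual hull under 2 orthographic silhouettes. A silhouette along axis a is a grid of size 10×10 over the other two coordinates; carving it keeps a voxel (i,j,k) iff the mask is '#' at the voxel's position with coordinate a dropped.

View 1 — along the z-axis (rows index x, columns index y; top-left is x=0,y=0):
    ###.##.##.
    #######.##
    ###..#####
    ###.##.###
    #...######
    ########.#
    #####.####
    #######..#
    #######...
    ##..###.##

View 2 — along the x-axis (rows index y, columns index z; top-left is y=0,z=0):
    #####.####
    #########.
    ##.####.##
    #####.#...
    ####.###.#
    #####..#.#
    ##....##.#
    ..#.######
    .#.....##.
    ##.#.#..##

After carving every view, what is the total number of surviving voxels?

|visual hull| = 551

initial block: 10^3 = 1000
carve view 1 (along z, XY-mask fill 79/100): 790 voxels remain
carve view 2 (along x, YZ-mask fill 68/100): 551 voxels remain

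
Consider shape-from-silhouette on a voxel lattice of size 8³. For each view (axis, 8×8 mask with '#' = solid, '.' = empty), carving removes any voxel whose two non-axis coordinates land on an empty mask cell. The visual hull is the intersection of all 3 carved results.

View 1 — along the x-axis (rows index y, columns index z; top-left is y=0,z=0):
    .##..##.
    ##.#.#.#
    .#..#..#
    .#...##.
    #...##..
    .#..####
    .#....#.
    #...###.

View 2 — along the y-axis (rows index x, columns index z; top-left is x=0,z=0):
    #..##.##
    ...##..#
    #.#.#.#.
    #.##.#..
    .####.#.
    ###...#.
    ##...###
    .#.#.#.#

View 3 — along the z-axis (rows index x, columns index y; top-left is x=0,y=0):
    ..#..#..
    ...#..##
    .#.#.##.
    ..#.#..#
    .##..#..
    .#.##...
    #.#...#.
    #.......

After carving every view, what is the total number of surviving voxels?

remaining voxels: 36

initial block: 8^3 = 512
carve view 1 (along x, YZ-mask fill 29/64): 232 voxels remain
carve view 2 (along y, XZ-mask fill 34/64): 119 voxels remain
carve view 3 (along z, XY-mask fill 22/64): 36 voxels remain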